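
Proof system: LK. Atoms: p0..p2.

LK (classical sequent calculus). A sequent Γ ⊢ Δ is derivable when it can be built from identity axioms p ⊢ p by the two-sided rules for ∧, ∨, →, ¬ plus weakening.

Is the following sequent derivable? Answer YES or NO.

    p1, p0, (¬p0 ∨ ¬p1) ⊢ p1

Derivation trace:
[∨L] p1, p0, (¬p0 ∨ ¬p1) ⊢ p1
  [WR] p0, ¬p0 ⊢ p1
    [¬L] p0, ¬p0 ⊢ 
      [Ax] p0 ⊢ p0
  [¬L] p1, ¬p1 ⊢ 
    [Ax] p1 ⊢ p1

Result: YES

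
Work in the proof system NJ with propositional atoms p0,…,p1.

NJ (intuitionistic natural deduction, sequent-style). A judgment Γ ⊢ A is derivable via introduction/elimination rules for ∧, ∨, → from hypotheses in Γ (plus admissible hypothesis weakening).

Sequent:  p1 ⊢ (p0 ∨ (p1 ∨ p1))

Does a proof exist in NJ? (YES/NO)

Derivation trace:
[∨I₂] p1 ⊢ (p0 ∨ (p1 ∨ p1))
  [∨I₁] p1 ⊢ (p1 ∨ p1)
    [Ax] p1 ⊢ p1

Result: YES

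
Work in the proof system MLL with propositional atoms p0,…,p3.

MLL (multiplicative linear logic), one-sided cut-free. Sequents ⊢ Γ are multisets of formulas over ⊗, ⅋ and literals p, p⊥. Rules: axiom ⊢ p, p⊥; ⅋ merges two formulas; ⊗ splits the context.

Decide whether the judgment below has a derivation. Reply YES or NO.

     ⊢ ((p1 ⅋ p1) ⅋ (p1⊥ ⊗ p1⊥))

Derivation trace:
[⅋]  ⊢ ((p1 ⅋ p1) ⅋ (p1⊥ ⊗ p1⊥))
  [⅋]  ⊢ (p1⊥ ⊗ p1⊥), (p1 ⅋ p1)
    [⊗]  ⊢ p1, p1, (p1⊥ ⊗ p1⊥)
      [Ax]  ⊢ p1, p1⊥
      [Ax]  ⊢ p1, p1⊥

Result: YES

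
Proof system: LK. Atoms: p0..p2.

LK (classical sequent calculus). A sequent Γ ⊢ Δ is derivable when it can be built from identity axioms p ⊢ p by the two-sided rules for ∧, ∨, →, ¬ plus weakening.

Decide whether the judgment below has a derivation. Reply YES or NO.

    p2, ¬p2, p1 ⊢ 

Derivation trace:
[WL] p2, ¬p2, p1 ⊢ 
  [¬L] p2, ¬p2 ⊢ 
    [Ax] p2 ⊢ p2

Result: YES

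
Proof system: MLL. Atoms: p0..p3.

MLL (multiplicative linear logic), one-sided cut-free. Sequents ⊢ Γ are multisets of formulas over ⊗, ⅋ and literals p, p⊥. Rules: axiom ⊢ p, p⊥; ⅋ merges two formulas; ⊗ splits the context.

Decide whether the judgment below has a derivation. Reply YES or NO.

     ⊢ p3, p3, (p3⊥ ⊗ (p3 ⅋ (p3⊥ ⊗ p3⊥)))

Proof tree:
[⊗]  ⊢ p3, p3, (p3⊥ ⊗ (p3 ⅋ (p3⊥ ⊗ p3⊥)))
  [Ax]  ⊢ p3, p3⊥
  [⅋]  ⊢ p3, (p3 ⅋ (p3⊥ ⊗ p3⊥))
    [⊗]  ⊢ p3, p3, (p3⊥ ⊗ p3⊥)
      [Ax]  ⊢ p3, p3⊥
      [Ax]  ⊢ p3, p3⊥

Result: YES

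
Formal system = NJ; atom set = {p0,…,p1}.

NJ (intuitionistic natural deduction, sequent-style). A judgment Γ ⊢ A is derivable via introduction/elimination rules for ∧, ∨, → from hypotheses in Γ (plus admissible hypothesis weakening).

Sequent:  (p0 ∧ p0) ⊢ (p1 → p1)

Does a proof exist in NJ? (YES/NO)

Derivation (root first):
[→I] (p0 ∧ p0) ⊢ (p1 → p1)
  [Wk] p1, (p0 ∧ p0) ⊢ p1
    [Ax] p1 ⊢ p1

Result: YES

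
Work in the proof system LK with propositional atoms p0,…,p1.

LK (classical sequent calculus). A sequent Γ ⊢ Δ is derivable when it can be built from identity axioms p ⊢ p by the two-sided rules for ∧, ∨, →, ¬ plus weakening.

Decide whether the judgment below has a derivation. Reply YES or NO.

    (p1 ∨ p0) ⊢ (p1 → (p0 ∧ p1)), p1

Derivation (root first):
[∨L] (p1 ∨ p0) ⊢ (p1 → (p0 ∧ p1)), p1
  [Ax] p1 ⊢ p1
  [→R] p0 ⊢ (p1 → (p0 ∧ p1))
    [∧R] p1, p0 ⊢ (p0 ∧ p1)
      [Ax] p0 ⊢ p0
      [Ax] p1 ⊢ p1

Result: YES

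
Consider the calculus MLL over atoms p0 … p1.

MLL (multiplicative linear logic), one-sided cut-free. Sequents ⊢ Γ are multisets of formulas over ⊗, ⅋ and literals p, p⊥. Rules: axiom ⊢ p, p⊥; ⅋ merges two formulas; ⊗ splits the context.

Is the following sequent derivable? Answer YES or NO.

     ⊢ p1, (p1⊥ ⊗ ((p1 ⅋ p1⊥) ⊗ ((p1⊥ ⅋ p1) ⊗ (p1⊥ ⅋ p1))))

Proof tree:
[⊗]  ⊢ p1, (p1⊥ ⊗ ((p1 ⅋ p1⊥) ⊗ ((p1⊥ ⅋ p1) ⊗ (p1⊥ ⅋ p1))))
  [Ax]  ⊢ p1, p1⊥
  [⊗]  ⊢ ((p1 ⅋ p1⊥) ⊗ ((p1⊥ ⅋ p1) ⊗ (p1⊥ ⅋ p1)))
    [⅋]  ⊢ (p1 ⅋ p1⊥)
      [Ax]  ⊢ p1, p1⊥
    [⊗]  ⊢ ((p1⊥ ⅋ p1) ⊗ (p1⊥ ⅋ p1))
      [⅋]  ⊢ (p1⊥ ⅋ p1)
        [Ax]  ⊢ p1, p1⊥
      [⅋]  ⊢ (p1⊥ ⅋ p1)
        [Ax]  ⊢ p1, p1⊥

Result: YES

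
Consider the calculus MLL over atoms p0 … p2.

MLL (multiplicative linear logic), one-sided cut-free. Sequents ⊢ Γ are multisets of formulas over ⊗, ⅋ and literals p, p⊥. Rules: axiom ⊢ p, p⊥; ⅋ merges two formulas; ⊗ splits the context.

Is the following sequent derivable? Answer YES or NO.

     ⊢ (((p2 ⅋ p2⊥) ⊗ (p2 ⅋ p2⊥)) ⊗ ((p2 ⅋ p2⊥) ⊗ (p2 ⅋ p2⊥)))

Derivation (root first):
[⊗]  ⊢ (((p2 ⅋ p2⊥) ⊗ (p2 ⅋ p2⊥)) ⊗ ((p2 ⅋ p2⊥) ⊗ (p2 ⅋ p2⊥)))
  [⊗]  ⊢ ((p2 ⅋ p2⊥) ⊗ (p2 ⅋ p2⊥))
    [⅋]  ⊢ (p2 ⅋ p2⊥)
      [Ax]  ⊢ p2, p2⊥
    [⅋]  ⊢ (p2 ⅋ p2⊥)
      [Ax]  ⊢ p2, p2⊥
  [⊗]  ⊢ ((p2 ⅋ p2⊥) ⊗ (p2 ⅋ p2⊥))
    [⅋]  ⊢ (p2 ⅋ p2⊥)
      [Ax]  ⊢ p2, p2⊥
    [⅋]  ⊢ (p2 ⅋ p2⊥)
      [Ax]  ⊢ p2, p2⊥

Result: YES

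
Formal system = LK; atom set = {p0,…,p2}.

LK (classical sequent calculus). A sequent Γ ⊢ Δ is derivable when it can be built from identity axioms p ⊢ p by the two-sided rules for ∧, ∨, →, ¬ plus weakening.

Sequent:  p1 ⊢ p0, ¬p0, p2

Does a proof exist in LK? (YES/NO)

Proof tree:
[WR] p1 ⊢ p0, ¬p0, p2
  [WL] p1 ⊢ p0, ¬p0
    [¬R]  ⊢ p0, ¬p0
      [Ax] p0 ⊢ p0

Result: YES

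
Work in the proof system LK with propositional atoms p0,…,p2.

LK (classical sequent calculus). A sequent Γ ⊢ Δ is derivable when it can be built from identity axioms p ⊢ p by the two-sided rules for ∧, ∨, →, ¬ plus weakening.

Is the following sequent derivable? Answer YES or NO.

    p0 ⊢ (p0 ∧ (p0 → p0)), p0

Derivation (root first):
[WR] p0 ⊢ (p0 ∧ (p0 → p0)), p0
  [∧R] p0 ⊢ (p0 ∧ (p0 → p0))
    [Ax] p0 ⊢ p0
    [→R]  ⊢ (p0 → p0)
      [Ax] p0 ⊢ p0

Result: YES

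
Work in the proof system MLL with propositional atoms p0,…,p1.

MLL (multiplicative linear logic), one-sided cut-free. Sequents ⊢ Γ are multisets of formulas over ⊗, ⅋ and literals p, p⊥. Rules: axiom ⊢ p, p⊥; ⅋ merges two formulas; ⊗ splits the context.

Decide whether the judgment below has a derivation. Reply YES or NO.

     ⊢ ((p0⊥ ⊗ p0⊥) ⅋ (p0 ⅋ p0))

Proof tree:
[⅋]  ⊢ ((p0⊥ ⊗ p0⊥) ⅋ (p0 ⅋ p0))
  [⅋]  ⊢ (p0⊥ ⊗ p0⊥), (p0 ⅋ p0)
    [⊗]  ⊢ p0, p0, (p0⊥ ⊗ p0⊥)
      [Ax]  ⊢ p0, p0⊥
      [Ax]  ⊢ p0, p0⊥

Result: YES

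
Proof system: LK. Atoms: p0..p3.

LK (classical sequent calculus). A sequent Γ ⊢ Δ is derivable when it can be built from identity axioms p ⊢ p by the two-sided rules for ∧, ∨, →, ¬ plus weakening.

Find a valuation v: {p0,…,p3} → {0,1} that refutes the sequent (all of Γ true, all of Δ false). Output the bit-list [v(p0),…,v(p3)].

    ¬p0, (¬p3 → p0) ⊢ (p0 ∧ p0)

Enumerate valuations to refute Γ ⊢ Δ:
  v=0000: Γ:[¬p0=T, (¬p3 → p0)=F] Δ:[(p0 ∧ p0)=F] refutes=False
  v=0001: Γ:[¬p0=T, (¬p3 → p0)=T] Δ:[(p0 ∧ p0)=F] refutes=True  ← countermodel

Result: [0, 0, 0, 1]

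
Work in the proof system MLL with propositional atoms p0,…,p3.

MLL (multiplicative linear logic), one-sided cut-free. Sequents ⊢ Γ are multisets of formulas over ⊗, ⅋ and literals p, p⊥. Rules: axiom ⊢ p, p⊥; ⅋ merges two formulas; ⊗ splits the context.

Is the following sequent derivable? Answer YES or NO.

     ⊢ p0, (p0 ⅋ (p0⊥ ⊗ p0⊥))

Derivation (root first):
[⅋]  ⊢ p0, (p0 ⅋ (p0⊥ ⊗ p0⊥))
  [⊗]  ⊢ p0, p0, (p0⊥ ⊗ p0⊥)
    [Ax]  ⊢ p0, p0⊥
    [Ax]  ⊢ p0, p0⊥

Result: YES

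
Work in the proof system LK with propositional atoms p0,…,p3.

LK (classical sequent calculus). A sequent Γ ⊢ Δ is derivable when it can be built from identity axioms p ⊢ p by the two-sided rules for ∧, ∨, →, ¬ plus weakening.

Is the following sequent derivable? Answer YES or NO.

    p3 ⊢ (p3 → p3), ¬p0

Derivation trace:
[¬R] p3 ⊢ (p3 → p3), ¬p0
  [→R] p3, p0 ⊢ (p3 → p3)
    [WL] p3, p3, p0 ⊢ p3
      [WL] p3, p3 ⊢ p3
        [Ax] p3 ⊢ p3

Result: YES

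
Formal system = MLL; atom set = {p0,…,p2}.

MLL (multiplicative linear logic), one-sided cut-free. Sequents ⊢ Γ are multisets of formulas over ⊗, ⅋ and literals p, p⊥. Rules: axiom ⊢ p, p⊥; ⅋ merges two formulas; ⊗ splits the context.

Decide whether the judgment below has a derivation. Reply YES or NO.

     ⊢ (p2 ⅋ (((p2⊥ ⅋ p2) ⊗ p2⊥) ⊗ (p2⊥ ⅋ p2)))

Derivation (root first):
[⅋]  ⊢ (p2 ⅋ (((p2⊥ ⅋ p2) ⊗ p2⊥) ⊗ (p2⊥ ⅋ p2)))
  [⊗]  ⊢ p2, (((p2⊥ ⅋ p2) ⊗ p2⊥) ⊗ (p2⊥ ⅋ p2))
    [⊗]  ⊢ p2, ((p2⊥ ⅋ p2) ⊗ p2⊥)
      [⅋]  ⊢ (p2⊥ ⅋ p2)
        [Ax]  ⊢ p2, p2⊥
      [Ax]  ⊢ p2, p2⊥
    [⅋]  ⊢ (p2⊥ ⅋ p2)
      [Ax]  ⊢ p2, p2⊥

Result: YES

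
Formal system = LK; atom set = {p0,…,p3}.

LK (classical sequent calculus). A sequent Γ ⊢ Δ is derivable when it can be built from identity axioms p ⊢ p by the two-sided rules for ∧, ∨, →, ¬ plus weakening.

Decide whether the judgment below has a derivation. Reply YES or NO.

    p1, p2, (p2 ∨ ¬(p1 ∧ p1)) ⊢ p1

Derivation (root first):
[∨L] p1, p2, (p2 ∨ ¬(p1 ∧ p1)) ⊢ p1
  [WL] p1, p2 ⊢ p1
    [Ax] p1 ⊢ p1
  [¬L] p1, p2, ¬(p1 ∧ p1) ⊢ 
    [∧R] p1, p2 ⊢ (p1 ∧ p1)
      [WL] p1, p2 ⊢ p1
        [Ax] p1 ⊢ p1
      [Ax] p1 ⊢ p1

Result: YES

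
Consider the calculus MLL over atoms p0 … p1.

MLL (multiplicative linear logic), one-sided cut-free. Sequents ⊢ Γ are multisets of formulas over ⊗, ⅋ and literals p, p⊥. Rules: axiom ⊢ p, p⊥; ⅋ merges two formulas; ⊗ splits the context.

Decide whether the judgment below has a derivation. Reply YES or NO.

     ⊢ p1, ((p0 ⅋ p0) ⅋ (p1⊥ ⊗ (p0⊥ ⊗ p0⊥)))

Derivation (root first):
[⅋]  ⊢ p1, ((p0 ⅋ p0) ⅋ (p1⊥ ⊗ (p0⊥ ⊗ p0⊥)))
  [⅋]  ⊢ p1, (p1⊥ ⊗ (p0⊥ ⊗ p0⊥)), (p0 ⅋ p0)
    [⊗]  ⊢ p1, p0, p0, (p1⊥ ⊗ (p0⊥ ⊗ p0⊥))
      [Ax]  ⊢ p1, p1⊥
      [⊗]  ⊢ p0, p0, (p0⊥ ⊗ p0⊥)
        [Ax]  ⊢ p0, p0⊥
        [Ax]  ⊢ p0, p0⊥

Result: YES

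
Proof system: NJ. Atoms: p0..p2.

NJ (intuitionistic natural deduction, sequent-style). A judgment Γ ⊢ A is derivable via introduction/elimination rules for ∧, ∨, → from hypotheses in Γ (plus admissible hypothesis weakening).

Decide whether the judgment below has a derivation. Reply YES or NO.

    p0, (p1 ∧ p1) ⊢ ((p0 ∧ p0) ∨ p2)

Proof tree:
[Wk] p0, (p1 ∧ p1) ⊢ ((p0 ∧ p0) ∨ p2)
  [∨I₁] p0 ⊢ ((p0 ∧ p0) ∨ p2)
    [∧I] p0 ⊢ (p0 ∧ p0)
      [Ax] p0 ⊢ p0
      [Ax] p0 ⊢ p0

Result: YES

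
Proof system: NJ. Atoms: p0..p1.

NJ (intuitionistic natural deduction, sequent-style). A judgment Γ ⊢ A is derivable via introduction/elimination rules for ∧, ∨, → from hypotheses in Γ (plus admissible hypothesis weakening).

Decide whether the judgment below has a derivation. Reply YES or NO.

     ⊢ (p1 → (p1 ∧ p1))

Proof tree:
[→I]  ⊢ (p1 → (p1 ∧ p1))
  [∧I] p1 ⊢ (p1 ∧ p1)
    [Ax] p1 ⊢ p1
    [Ax] p1 ⊢ p1

Result: YES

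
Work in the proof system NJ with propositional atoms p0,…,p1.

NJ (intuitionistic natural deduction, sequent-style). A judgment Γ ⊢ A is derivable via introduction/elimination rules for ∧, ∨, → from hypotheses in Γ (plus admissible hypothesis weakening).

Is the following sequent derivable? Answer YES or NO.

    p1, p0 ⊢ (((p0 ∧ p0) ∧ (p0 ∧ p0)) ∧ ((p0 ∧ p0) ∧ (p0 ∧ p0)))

Derivation trace:
[∧I] p1, p0 ⊢ (((p0 ∧ p0) ∧ (p0 ∧ p0)) ∧ ((p0 ∧ p0) ∧ (p0 ∧ p0)))
  [∧I] p1, p0 ⊢ ((p0 ∧ p0) ∧ (p0 ∧ p0))
    [∧I] p0 ⊢ (p0 ∧ p0)
      [Ax] p0 ⊢ p0
      [Ax] p0 ⊢ p0
    [Wk] p0, p1 ⊢ (p0 ∧ p0)
      [∧I] p0 ⊢ (p0 ∧ p0)
        [Ax] p0 ⊢ p0
        [Ax] p0 ⊢ p0
  [∧I] p1, p0 ⊢ ((p0 ∧ p0) ∧ (p0 ∧ p0))
    [∧I] p0 ⊢ (p0 ∧ p0)
      [Ax] p0 ⊢ p0
      [Ax] p0 ⊢ p0
    [Wk] p0, p1 ⊢ (p0 ∧ p0)
      [∧I] p0 ⊢ (p0 ∧ p0)
        [Ax] p0 ⊢ p0
        [Ax] p0 ⊢ p0

Result: YES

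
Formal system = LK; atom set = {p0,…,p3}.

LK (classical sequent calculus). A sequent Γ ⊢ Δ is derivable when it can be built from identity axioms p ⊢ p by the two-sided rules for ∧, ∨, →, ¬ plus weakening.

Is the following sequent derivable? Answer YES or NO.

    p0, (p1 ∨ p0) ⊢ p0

Derivation trace:
[∨L] p0, (p1 ∨ p0) ⊢ p0
  [WL] p0, p1 ⊢ p0
    [Ax] p0 ⊢ p0
  [Ax] p0 ⊢ p0

Result: YES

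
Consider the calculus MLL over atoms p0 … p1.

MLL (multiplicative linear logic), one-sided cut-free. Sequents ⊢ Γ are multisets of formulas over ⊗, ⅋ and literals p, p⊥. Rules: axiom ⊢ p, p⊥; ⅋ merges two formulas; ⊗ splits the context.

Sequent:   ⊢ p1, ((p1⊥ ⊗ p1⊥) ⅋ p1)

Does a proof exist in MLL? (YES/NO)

Proof tree:
[⅋]  ⊢ p1, ((p1⊥ ⊗ p1⊥) ⅋ p1)
  [⊗]  ⊢ p1, p1, (p1⊥ ⊗ p1⊥)
    [Ax]  ⊢ p1, p1⊥
    [Ax]  ⊢ p1, p1⊥

Result: YES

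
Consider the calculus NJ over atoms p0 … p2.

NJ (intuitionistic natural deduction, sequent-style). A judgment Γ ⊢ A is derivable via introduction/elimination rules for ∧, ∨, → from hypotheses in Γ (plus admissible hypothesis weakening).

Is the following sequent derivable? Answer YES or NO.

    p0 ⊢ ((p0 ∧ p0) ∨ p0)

Derivation trace:
[∨I₁] p0 ⊢ ((p0 ∧ p0) ∨ p0)
  [∧I] p0 ⊢ (p0 ∧ p0)
    [Ax] p0 ⊢ p0
    [Ax] p0 ⊢ p0

Result: YES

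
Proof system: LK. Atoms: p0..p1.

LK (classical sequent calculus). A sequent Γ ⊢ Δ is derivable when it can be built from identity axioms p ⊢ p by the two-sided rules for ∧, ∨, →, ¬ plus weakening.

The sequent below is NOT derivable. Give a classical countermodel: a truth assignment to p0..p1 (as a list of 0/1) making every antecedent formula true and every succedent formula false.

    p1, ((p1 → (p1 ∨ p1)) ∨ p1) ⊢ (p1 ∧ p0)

Search for a countermodel by truth-table:
  v=00: Γ:[p1=F, ((p1 → (p1 ∨ p1)) ∨ p1)=T] Δ:[(p1 ∧ p0)=F] refutes=False
  v=01: Γ:[p1=T, ((p1 → (p1 ∨ p1)) ∨ p1)=T] Δ:[(p1 ∧ p0)=F] refutes=True  ← countermodel

Result: [0, 1]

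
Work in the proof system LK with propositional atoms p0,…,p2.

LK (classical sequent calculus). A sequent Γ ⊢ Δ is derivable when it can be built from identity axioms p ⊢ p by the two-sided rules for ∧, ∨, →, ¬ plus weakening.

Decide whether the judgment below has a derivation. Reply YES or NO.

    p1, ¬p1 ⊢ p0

Derivation trace:
[WR] p1, ¬p1 ⊢ p0
  [¬L] p1, ¬p1 ⊢ 
    [Ax] p1 ⊢ p1

Result: YES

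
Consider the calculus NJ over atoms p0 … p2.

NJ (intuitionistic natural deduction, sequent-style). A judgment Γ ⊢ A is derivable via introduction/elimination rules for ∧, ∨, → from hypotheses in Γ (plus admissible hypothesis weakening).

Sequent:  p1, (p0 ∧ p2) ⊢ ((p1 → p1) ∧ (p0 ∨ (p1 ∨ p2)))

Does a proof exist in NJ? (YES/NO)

Proof tree:
[∧I] p1, (p0 ∧ p2) ⊢ ((p1 → p1) ∧ (p0 ∨ (p1 ∨ p2)))
  [→I]  ⊢ (p1 → p1)
    [Ax] p1 ⊢ p1
  [∨I₂] p1, (p0 ∧ p2) ⊢ (p0 ∨ (p1 ∨ p2))
    [Wk] p1, (p0 ∧ p2) ⊢ (p1 ∨ p2)
      [∨I₁] p1 ⊢ (p1 ∨ p2)
        [Ax] p1 ⊢ p1

Result: YES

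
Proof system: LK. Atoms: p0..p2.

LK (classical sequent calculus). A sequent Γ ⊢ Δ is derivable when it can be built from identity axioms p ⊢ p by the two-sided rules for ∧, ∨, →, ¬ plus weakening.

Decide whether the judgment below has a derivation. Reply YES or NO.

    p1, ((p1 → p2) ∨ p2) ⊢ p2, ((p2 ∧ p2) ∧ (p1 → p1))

Derivation (root first):
[∧R] p1, ((p1 → p2) ∨ p2) ⊢ p2, ((p2 ∧ p2) ∧ (p1 → p1))
  [∨L] p1, ((p1 → p2) ∨ p2) ⊢ p2, (p2 ∧ p2)
    [→L] p1, (p1 → p2) ⊢ p2
      [Ax] p1 ⊢ p1
      [Ax] p2 ⊢ p2
    [∧R] p2 ⊢ (p2 ∧ p2)
      [Ax] p2 ⊢ p2
      [Ax] p2 ⊢ p2
  [→R]  ⊢ (p1 → p1)
    [Ax] p1 ⊢ p1

Result: YES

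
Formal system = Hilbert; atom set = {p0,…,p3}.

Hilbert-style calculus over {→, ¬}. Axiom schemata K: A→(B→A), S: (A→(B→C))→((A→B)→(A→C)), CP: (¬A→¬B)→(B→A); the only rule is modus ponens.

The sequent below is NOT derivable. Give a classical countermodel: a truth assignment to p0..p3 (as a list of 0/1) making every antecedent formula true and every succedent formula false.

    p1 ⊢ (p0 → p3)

Truth-table refutation:
  v=0000: Γ:[p1=F] Δ:[(p0 → p3)=T] refutes=False
  v=0001: Γ:[p1=F] Δ:[(p0 → p3)=T] refutes=False
  v=0010: Γ:[p1=F] Δ:[(p0 → p3)=T] refutes=False
  v=0011: Γ:[p1=F] Δ:[(p0 → p3)=T] refutes=False
  v=0100: Γ:[p1=T] Δ:[(p0 → p3)=T] refutes=False
  v=0101: Γ:[p1=T] Δ:[(p0 → p3)=T] refutes=False
  v=0110: Γ:[p1=T] Δ:[(p0 → p3)=T] refutes=False
  v=0111: Γ:[p1=T] Δ:[(p0 → p3)=T] refutes=False
  v=1000: Γ:[p1=F] Δ:[(p0 → p3)=F] refutes=False
  v=1001: Γ:[p1=F] Δ:[(p0 → p3)=T] refutes=False
  v=1010: Γ:[p1=F] Δ:[(p0 → p3)=F] refutes=False
  v=1011: Γ:[p1=F] Δ:[(p0 → p3)=T] refutes=False
  v=1100: Γ:[p1=T] Δ:[(p0 → p3)=F] refutes=True  ← countermodel

Result: [1, 1, 0, 0]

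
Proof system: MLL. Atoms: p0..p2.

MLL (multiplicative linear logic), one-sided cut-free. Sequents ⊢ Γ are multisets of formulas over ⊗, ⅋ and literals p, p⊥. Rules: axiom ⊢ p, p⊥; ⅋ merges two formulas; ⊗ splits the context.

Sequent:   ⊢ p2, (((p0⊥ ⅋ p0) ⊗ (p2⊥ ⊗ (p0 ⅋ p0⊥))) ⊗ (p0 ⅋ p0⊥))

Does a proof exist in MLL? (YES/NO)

Derivation (root first):
[⊗]  ⊢ p2, (((p0⊥ ⅋ p0) ⊗ (p2⊥ ⊗ (p0 ⅋ p0⊥))) ⊗ (p0 ⅋ p0⊥))
  [⊗]  ⊢ p2, ((p0⊥ ⅋ p0) ⊗ (p2⊥ ⊗ (p0 ⅋ p0⊥)))
    [⅋]  ⊢ (p0⊥ ⅋ p0)
      [Ax]  ⊢ p0, p0⊥
    [⊗]  ⊢ p2, (p2⊥ ⊗ (p0 ⅋ p0⊥))
      [Ax]  ⊢ p2, p2⊥
      [⅋]  ⊢ (p0 ⅋ p0⊥)
        [Ax]  ⊢ p0, p0⊥
  [⅋]  ⊢ (p0 ⅋ p0⊥)
    [Ax]  ⊢ p0, p0⊥

Result: YES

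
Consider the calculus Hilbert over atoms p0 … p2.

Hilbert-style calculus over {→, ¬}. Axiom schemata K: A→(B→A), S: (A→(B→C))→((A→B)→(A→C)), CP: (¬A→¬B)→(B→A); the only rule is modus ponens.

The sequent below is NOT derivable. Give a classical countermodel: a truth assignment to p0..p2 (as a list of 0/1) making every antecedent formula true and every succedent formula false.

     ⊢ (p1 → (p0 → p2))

Search for a countermodel by truth-table:
  v=000: Γ:[] Δ:[(p1 → (p0 → p2))=T] refutes=False
  v=001: Γ:[] Δ:[(p1 → (p0 → p2))=T] refutes=False
  v=010: Γ:[] Δ:[(p1 → (p0 → p2))=T] refutes=False
  v=011: Γ:[] Δ:[(p1 → (p0 → p2))=T] refutes=False
  v=100: Γ:[] Δ:[(p1 → (p0 → p2))=T] refutes=False
  v=101: Γ:[] Δ:[(p1 → (p0 → p2))=T] refutes=False
  v=110: Γ:[] Δ:[(p1 → (p0 → p2))=F] refutes=True  ← countermodel

Result: [1, 1, 0]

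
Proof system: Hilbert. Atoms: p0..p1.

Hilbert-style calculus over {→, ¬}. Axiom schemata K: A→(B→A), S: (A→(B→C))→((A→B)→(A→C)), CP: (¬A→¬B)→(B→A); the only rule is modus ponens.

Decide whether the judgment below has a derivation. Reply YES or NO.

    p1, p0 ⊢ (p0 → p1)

Derivation (root first):
[MP] p1, p0 ⊢ (p0 → p1)
  [K]  ⊢ (p1 → (p0 → p1))
  [MP] p1, p0 ⊢ p1
    [MP] p1 ⊢ (p0 → p1)
      [K]  ⊢ (p1 → (p0 → p1))
      [Hyp] p1 ⊢ p1
    [MP] p1, p0 ⊢ p0
      [MP] p0 ⊢ (p1 → p0)
        [K]  ⊢ (p0 → (p1 → p0))
        [Hyp] p0 ⊢ p0
      [Hyp] p1 ⊢ p1

Result: YES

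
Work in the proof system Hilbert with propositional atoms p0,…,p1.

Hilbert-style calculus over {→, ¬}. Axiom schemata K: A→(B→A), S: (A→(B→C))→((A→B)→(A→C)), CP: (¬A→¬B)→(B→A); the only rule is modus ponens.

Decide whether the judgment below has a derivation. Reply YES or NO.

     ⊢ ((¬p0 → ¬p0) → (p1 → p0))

Truth-table refutation:
  v=00: Γ:[] Δ:[((¬p0 → ¬p0) → (p1 → p0))=T] refutes=False
  v=01: Γ:[] Δ:[((¬p0 → ¬p0) → (p1 → p0))=F] refutes=True  ← countermodel

Result: NO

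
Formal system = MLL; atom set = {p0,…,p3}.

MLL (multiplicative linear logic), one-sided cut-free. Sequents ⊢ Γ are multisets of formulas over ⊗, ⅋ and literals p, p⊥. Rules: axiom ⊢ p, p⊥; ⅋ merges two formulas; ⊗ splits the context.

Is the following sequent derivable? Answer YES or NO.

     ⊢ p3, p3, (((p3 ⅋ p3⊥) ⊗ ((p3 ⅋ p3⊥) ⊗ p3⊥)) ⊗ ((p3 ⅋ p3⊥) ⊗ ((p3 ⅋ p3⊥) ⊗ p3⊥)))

Derivation trace:
[⊗]  ⊢ p3, p3, (((p3 ⅋ p3⊥) ⊗ ((p3 ⅋ p3⊥) ⊗ p3⊥)) ⊗ ((p3 ⅋ p3⊥) ⊗ ((p3 ⅋ p3⊥) ⊗ p3⊥)))
  [⊗]  ⊢ p3, ((p3 ⅋ p3⊥) ⊗ ((p3 ⅋ p3⊥) ⊗ p3⊥))
    [⅋]  ⊢ (p3 ⅋ p3⊥)
      [Ax]  ⊢ p3, p3⊥
    [⊗]  ⊢ p3, ((p3 ⅋ p3⊥) ⊗ p3⊥)
      [⅋]  ⊢ (p3 ⅋ p3⊥)
        [Ax]  ⊢ p3, p3⊥
      [Ax]  ⊢ p3, p3⊥
  [⊗]  ⊢ p3, ((p3 ⅋ p3⊥) ⊗ ((p3 ⅋ p3⊥) ⊗ p3⊥))
    [⅋]  ⊢ (p3 ⅋ p3⊥)
      [Ax]  ⊢ p3, p3⊥
    [⊗]  ⊢ p3, ((p3 ⅋ p3⊥) ⊗ p3⊥)
      [⅋]  ⊢ (p3 ⅋ p3⊥)
        [Ax]  ⊢ p3, p3⊥
      [Ax]  ⊢ p3, p3⊥

Result: YES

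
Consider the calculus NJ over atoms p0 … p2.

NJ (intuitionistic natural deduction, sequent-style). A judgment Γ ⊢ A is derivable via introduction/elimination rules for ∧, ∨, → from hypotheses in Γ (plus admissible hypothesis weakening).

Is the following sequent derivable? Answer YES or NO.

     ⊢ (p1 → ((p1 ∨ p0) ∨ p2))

Derivation (root first):
[→I]  ⊢ (p1 → ((p1 ∨ p0) ∨ p2))
  [∨I₁] p1 ⊢ ((p1 ∨ p0) ∨ p2)
    [∨I₁] p1 ⊢ (p1 ∨ p0)
      [Ax] p1 ⊢ p1

Result: YES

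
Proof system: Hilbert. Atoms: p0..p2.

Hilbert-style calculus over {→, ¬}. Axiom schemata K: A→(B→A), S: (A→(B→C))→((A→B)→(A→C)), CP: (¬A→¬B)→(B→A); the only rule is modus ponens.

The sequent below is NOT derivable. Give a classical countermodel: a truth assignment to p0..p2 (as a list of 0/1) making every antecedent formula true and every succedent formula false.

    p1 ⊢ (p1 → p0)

Search for a countermodel by truth-table:
  v=000: Γ:[p1=F] Δ:[(p1 → p0)=T] refutes=False
  v=001: Γ:[p1=F] Δ:[(p1 → p0)=T] refutes=False
  v=010: Γ:[p1=T] Δ:[(p1 → p0)=F] refutes=True  ← countermodel

Result: [0, 1, 0]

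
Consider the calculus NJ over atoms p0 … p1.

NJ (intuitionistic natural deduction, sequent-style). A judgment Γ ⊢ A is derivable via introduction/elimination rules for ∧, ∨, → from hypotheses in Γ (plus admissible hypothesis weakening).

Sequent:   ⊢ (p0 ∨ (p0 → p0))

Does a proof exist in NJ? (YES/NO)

Derivation trace:
[∨I₂]  ⊢ (p0 ∨ (p0 → p0))
  [→I]  ⊢ (p0 → p0)
    [Ax] p0 ⊢ p0

Result: YES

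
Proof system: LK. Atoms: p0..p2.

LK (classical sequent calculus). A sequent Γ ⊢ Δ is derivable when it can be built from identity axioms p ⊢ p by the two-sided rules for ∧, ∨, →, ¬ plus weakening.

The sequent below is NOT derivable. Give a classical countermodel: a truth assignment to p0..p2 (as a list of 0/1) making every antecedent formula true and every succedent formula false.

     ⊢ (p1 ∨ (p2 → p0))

Enumerate valuations to refute Γ ⊢ Δ:
  v=000: Γ:[] Δ:[(p1 ∨ (p2 → p0))=T] refutes=False
  v=001: Γ:[] Δ:[(p1 ∨ (p2 → p0))=F] refutes=True  ← countermodel

Result: [0, 0, 1]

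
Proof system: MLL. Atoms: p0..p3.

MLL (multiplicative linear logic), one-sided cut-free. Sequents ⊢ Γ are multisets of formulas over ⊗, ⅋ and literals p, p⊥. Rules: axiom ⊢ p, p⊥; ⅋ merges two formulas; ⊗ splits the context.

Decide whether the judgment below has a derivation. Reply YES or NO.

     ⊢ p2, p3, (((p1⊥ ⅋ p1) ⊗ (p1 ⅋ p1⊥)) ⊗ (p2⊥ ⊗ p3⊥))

Proof tree:
[⊗]  ⊢ p2, p3, (((p1⊥ ⅋ p1) ⊗ (p1 ⅋ p1⊥)) ⊗ (p2⊥ ⊗ p3⊥))
  [⊗]  ⊢ ((p1⊥ ⅋ p1) ⊗ (p1 ⅋ p1⊥))
    [⅋]  ⊢ (p1⊥ ⅋ p1)
      [Ax]  ⊢ p1, p1⊥
    [⅋]  ⊢ (p1 ⅋ p1⊥)
      [Ax]  ⊢ p1, p1⊥
  [⊗]  ⊢ p2, p3, (p2⊥ ⊗ p3⊥)
    [Ax]  ⊢ p2, p2⊥
    [Ax]  ⊢ p3, p3⊥

Result: YES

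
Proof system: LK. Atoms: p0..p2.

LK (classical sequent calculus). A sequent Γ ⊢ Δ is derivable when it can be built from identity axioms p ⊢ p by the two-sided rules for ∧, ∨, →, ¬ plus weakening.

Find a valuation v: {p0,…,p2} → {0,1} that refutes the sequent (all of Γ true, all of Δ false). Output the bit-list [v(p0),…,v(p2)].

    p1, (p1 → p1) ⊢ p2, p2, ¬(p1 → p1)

Search for a countermodel by truth-table:
  v=000: Γ:[p1=F, (p1 → p1)=T] Δ:[p2=F, p2=F, ¬(p1 → p1)=F] refutes=False
  v=001: Γ:[p1=F, (p1 → p1)=T] Δ:[p2=T, p2=T, ¬(p1 → p1)=F] refutes=False
  v=010: Γ:[p1=T, (p1 → p1)=T] Δ:[p2=F, p2=F, ¬(p1 → p1)=F] refutes=True  ← countermodel

Result: [0, 1, 0]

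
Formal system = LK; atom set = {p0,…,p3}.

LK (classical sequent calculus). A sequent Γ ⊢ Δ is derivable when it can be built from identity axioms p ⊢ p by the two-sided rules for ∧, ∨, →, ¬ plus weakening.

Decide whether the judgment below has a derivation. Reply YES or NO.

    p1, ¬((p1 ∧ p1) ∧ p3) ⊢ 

Enumerate valuations to refute Γ ⊢ Δ:
  v=0000: Γ:[p1=F, ¬((p1 ∧ p1) ∧ p3)=T] Δ:[] refutes=False
  v=0001: Γ:[p1=F, ¬((p1 ∧ p1) ∧ p3)=T] Δ:[] refutes=False
  v=0010: Γ:[p1=F, ¬((p1 ∧ p1) ∧ p3)=T] Δ:[] refutes=False
  v=0011: Γ:[p1=F, ¬((p1 ∧ p1) ∧ p3)=T] Δ:[] refutes=False
  v=0100: Γ:[p1=T, ¬((p1 ∧ p1) ∧ p3)=T] Δ:[] refutes=True  ← countermodel

Result: NO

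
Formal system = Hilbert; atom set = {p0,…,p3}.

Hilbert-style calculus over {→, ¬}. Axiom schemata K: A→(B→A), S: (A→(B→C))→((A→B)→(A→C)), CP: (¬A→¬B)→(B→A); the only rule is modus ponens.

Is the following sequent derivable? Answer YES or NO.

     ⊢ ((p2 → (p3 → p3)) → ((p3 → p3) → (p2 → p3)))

Enumerate valuations to refute Γ ⊢ Δ:
  v=0000: Γ:[] Δ:[((p2 → (p3 → p3)) → ((p3 → p3) → (p2 → p3)))=T] refutes=False
  v=0001: Γ:[] Δ:[((p2 → (p3 → p3)) → ((p3 → p3) → (p2 → p3)))=T] refutes=False
  v=0010: Γ:[] Δ:[((p2 → (p3 → p3)) → ((p3 → p3) → (p2 → p3)))=F] refutes=True  ← countermodel

Result: NO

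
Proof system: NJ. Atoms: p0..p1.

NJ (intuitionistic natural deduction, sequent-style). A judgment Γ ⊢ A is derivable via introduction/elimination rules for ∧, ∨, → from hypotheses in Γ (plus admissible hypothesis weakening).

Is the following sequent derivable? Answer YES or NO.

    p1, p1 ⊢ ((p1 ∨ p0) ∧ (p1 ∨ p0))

Derivation (root first):
[Wk] p1, p1 ⊢ ((p1 ∨ p0) ∧ (p1 ∨ p0))
  [∧I] p1 ⊢ ((p1 ∨ p0) ∧ (p1 ∨ p0))
    [∨I₁] p1 ⊢ (p1 ∨ p0)
      [Ax] p1 ⊢ p1
    [∨I₁] p1 ⊢ (p1 ∨ p0)
      [Ax] p1 ⊢ p1

Result: YES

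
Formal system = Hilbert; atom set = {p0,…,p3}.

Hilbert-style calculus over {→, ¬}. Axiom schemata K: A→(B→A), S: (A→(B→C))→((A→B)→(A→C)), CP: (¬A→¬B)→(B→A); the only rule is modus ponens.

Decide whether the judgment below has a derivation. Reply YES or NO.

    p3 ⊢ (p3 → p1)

Search for a countermodel by truth-table:
  v=0000: Γ:[p3=F] Δ:[(p3 → p1)=T] refutes=False
  v=0001: Γ:[p3=T] Δ:[(p3 → p1)=F] refutes=True  ← countermodel

Result: NO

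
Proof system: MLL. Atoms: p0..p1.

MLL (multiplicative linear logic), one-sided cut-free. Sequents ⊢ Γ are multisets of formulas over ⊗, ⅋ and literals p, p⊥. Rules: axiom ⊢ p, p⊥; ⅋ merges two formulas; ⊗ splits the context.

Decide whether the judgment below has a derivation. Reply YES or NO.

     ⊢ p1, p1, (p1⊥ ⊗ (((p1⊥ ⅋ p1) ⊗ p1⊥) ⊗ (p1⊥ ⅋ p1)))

Proof tree:
[⊗]  ⊢ p1, p1, (p1⊥ ⊗ (((p1⊥ ⅋ p1) ⊗ p1⊥) ⊗ (p1⊥ ⅋ p1)))
  [Ax]  ⊢ p1, p1⊥
  [⊗]  ⊢ p1, (((p1⊥ ⅋ p1) ⊗ p1⊥) ⊗ (p1⊥ ⅋ p1))
    [⊗]  ⊢ p1, ((p1⊥ ⅋ p1) ⊗ p1⊥)
      [⅋]  ⊢ (p1⊥ ⅋ p1)
        [Ax]  ⊢ p1, p1⊥
      [Ax]  ⊢ p1, p1⊥
    [⅋]  ⊢ (p1⊥ ⅋ p1)
      [Ax]  ⊢ p1, p1⊥

Result: YES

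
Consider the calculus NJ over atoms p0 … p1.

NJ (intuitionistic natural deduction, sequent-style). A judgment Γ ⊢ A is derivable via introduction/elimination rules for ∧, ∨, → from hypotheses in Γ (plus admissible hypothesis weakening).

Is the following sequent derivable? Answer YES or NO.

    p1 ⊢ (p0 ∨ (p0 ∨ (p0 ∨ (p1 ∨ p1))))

Proof tree:
[∨I₂] p1 ⊢ (p0 ∨ (p0 ∨ (p0 ∨ (p1 ∨ p1))))
  [∨I₂] p1 ⊢ (p0 ∨ (p0 ∨ (p1 ∨ p1)))
    [∨I₂] p1 ⊢ (p0 ∨ (p1 ∨ p1))
      [∨I₂] p1 ⊢ (p1 ∨ p1)
        [Ax] p1 ⊢ p1

Result: YES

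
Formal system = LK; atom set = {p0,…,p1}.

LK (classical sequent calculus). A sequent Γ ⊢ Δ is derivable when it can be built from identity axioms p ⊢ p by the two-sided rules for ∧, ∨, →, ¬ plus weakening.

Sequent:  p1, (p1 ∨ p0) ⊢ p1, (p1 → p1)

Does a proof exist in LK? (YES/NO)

Derivation (root first):
[∨L] p1, (p1 ∨ p0) ⊢ p1, (p1 → p1)
  [Ax] p1 ⊢ p1
  [WL] p1, p0 ⊢ (p1 → p1)
    [WL] p1 ⊢ (p1 → p1)
      [→R]  ⊢ (p1 → p1)
        [Ax] p1 ⊢ p1

Result: YES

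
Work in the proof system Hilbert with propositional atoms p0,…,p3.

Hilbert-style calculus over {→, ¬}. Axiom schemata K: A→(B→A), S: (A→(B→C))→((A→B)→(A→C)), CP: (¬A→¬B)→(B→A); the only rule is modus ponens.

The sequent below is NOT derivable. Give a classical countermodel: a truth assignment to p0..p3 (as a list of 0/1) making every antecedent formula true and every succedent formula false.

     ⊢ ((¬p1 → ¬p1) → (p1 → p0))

Search for a countermodel by truth-table:
  v=0000: Γ:[] Δ:[((¬p1 → ¬p1) → (p1 → p0))=T] refutes=False
  v=0001: Γ:[] Δ:[((¬p1 → ¬p1) → (p1 → p0))=T] refutes=False
  v=0010: Γ:[] Δ:[((¬p1 → ¬p1) → (p1 → p0))=T] refutes=False
  v=0011: Γ:[] Δ:[((¬p1 → ¬p1) → (p1 → p0))=T] refutes=False
  v=0100: Γ:[] Δ:[((¬p1 → ¬p1) → (p1 → p0))=F] refutes=True  ← countermodel

Result: [0, 1, 0, 0]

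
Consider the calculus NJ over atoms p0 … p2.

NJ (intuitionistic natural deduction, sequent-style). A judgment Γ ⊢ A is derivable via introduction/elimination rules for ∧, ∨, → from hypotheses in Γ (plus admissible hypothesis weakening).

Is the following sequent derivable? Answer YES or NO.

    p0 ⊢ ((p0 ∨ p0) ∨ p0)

Derivation (root first):
[∨I₁] p0 ⊢ ((p0 ∨ p0) ∨ p0)
  [∨I₂] p0 ⊢ (p0 ∨ p0)
    [Ax] p0 ⊢ p0

Result: YES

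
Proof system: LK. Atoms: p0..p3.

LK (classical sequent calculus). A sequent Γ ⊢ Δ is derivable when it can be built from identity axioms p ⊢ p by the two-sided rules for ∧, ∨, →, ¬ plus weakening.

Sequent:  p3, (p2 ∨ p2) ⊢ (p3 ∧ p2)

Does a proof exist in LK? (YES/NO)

Derivation (root first):
[∧R] p3, (p2 ∨ p2) ⊢ (p3 ∧ p2)
  [Ax] p3 ⊢ p3
  [∨L] (p2 ∨ p2) ⊢ p2
    [Ax] p2 ⊢ p2
    [Ax] p2 ⊢ p2

Result: YES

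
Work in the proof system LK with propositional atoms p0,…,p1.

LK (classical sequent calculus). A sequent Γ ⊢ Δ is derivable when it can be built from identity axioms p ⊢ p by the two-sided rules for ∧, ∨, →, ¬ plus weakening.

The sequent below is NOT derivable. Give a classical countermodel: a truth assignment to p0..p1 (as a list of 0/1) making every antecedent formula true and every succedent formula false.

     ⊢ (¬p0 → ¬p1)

Truth-table refutation:
  v=00: Γ:[] Δ:[(¬p0 → ¬p1)=T] refutes=False
  v=01: Γ:[] Δ:[(¬p0 → ¬p1)=F] refutes=True  ← countermodel

Result: [0, 1]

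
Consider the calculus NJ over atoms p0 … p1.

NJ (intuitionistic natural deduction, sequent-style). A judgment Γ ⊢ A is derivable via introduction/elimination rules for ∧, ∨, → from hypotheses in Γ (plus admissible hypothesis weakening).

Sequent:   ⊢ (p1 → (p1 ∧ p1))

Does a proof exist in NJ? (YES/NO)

Proof tree:
[→I]  ⊢ (p1 → (p1 ∧ p1))
  [∧I] p1 ⊢ (p1 ∧ p1)
    [Ax] p1 ⊢ p1
    [Ax] p1 ⊢ p1

Result: YES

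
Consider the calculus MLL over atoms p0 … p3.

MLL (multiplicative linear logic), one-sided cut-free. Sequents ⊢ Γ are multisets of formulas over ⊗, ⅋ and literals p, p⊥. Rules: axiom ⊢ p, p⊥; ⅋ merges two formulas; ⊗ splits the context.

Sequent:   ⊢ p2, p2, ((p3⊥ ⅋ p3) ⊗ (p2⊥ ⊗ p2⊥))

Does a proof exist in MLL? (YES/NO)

Derivation trace:
[⊗]  ⊢ p2, p2, ((p3⊥ ⅋ p3) ⊗ (p2⊥ ⊗ p2⊥))
  [⅋]  ⊢ (p3⊥ ⅋ p3)
    [Ax]  ⊢ p3, p3⊥
  [⊗]  ⊢ p2, p2, (p2⊥ ⊗ p2⊥)
    [Ax]  ⊢ p2, p2⊥
    [Ax]  ⊢ p2, p2⊥

Result: YES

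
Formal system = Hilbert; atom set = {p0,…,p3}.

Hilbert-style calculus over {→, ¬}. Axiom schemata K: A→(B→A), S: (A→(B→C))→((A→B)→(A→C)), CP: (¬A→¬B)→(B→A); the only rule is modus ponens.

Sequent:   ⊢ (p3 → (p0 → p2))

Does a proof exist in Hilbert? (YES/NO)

Enumerate valuations to refute Γ ⊢ Δ:
  v=0000: Γ:[] Δ:[(p3 → (p0 → p2))=T] refutes=False
  v=0001: Γ:[] Δ:[(p3 → (p0 → p2))=T] refutes=False
  v=0010: Γ:[] Δ:[(p3 → (p0 → p2))=T] refutes=False
  v=0011: Γ:[] Δ:[(p3 → (p0 → p2))=T] refutes=False
  v=0100: Γ:[] Δ:[(p3 → (p0 → p2))=T] refutes=False
  v=0101: Γ:[] Δ:[(p3 → (p0 → p2))=T] refutes=False
  v=0110: Γ:[] Δ:[(p3 → (p0 → p2))=T] refutes=False
  v=0111: Γ:[] Δ:[(p3 → (p0 → p2))=T] refutes=False
  v=1000: Γ:[] Δ:[(p3 → (p0 → p2))=T] refutes=False
  v=1001: Γ:[] Δ:[(p3 → (p0 → p2))=F] refutes=True  ← countermodel

Result: NO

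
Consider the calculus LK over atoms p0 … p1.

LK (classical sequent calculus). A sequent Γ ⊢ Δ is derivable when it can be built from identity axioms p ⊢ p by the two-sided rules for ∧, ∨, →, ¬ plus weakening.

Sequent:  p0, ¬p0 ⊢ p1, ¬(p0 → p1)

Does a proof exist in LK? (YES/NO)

Proof tree:
[¬L] p0, ¬p0 ⊢ p1, ¬(p0 → p1)
  [WR] p0 ⊢ p1, ¬(p0 → p1), p0
    [¬R] p0 ⊢ p1, ¬(p0 → p1)
      [→L] p0, (p0 → p1) ⊢ p1
        [Ax] p0 ⊢ p0
        [Ax] p1 ⊢ p1

Result: YES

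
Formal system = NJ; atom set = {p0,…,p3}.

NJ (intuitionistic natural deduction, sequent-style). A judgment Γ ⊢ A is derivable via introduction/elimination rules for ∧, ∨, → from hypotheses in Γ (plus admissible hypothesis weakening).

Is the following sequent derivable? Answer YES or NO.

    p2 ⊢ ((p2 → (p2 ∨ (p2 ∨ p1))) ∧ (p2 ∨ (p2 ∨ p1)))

Derivation trace:
[∧I] p2 ⊢ ((p2 → (p2 ∨ (p2 ∨ p1))) ∧ (p2 ∨ (p2 ∨ p1)))
  [→I]  ⊢ (p2 → (p2 ∨ (p2 ∨ p1)))
    [∨I₂] p2 ⊢ (p2 ∨ (p2 ∨ p1))
      [∨I₁] p2 ⊢ (p2 ∨ p1)
        [Ax] p2 ⊢ p2
  [∨I₂] p2 ⊢ (p2 ∨ (p2 ∨ p1))
    [∨I₁] p2 ⊢ (p2 ∨ p1)
      [Ax] p2 ⊢ p2

Result: YES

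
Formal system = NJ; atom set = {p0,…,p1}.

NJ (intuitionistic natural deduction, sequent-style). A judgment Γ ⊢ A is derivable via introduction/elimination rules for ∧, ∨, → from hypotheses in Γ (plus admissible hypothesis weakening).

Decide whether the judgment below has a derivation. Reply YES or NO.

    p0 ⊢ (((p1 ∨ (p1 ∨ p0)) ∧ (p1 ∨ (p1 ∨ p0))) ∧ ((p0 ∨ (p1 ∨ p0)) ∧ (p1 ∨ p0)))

Proof tree:
[∧I] p0 ⊢ (((p1 ∨ (p1 ∨ p0)) ∧ (p1 ∨ (p1 ∨ p0))) ∧ ((p0 ∨ (p1 ∨ p0)) ∧ (p1 ∨ p0)))
  [∧I] p0 ⊢ ((p1 ∨ (p1 ∨ p0)) ∧ (p1 ∨ (p1 ∨ p0)))
    [∨I₂] p0 ⊢ (p1 ∨ (p1 ∨ p0))
      [∨I₂] p0 ⊢ (p1 ∨ p0)
        [Ax] p0 ⊢ p0
    [∨I₂] p0 ⊢ (p1 ∨ (p1 ∨ p0))
      [∨I₂] p0 ⊢ (p1 ∨ p0)
        [Ax] p0 ⊢ p0
  [∧I] p0 ⊢ ((p0 ∨ (p1 ∨ p0)) ∧ (p1 ∨ p0))
    [∨I₂] p0 ⊢ (p0 ∨ (p1 ∨ p0))
      [∨I₂] p0 ⊢ (p1 ∨ p0)
        [Ax] p0 ⊢ p0
    [∨I₂] p0 ⊢ (p1 ∨ p0)
      [Ax] p0 ⊢ p0

Result: YES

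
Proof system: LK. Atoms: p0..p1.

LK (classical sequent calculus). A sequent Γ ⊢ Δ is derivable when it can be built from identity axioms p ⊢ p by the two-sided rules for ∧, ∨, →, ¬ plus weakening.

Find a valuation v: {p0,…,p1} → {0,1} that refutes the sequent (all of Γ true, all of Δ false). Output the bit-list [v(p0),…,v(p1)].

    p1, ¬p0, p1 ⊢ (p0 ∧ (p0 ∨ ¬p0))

Enumerate valuations to refute Γ ⊢ Δ:
  v=00: Γ:[p1=F, ¬p0=T, p1=F] Δ:[(p0 ∧ (p0 ∨ ¬p0))=F] refutes=False
  v=01: Γ:[p1=T, ¬p0=T, p1=T] Δ:[(p0 ∧ (p0 ∨ ¬p0))=F] refutes=True  ← countermodel

Result: [0, 1]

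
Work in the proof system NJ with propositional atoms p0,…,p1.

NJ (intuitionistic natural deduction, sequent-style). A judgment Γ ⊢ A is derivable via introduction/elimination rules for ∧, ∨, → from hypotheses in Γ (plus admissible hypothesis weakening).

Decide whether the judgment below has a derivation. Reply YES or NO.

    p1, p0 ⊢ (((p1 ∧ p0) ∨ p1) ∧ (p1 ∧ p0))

Derivation trace:
[∧I] p1, p0 ⊢ (((p1 ∧ p0) ∨ p1) ∧ (p1 ∧ p0))
  [∨I₁] p1, p0 ⊢ ((p1 ∧ p0) ∨ p1)
    [∧I] p1, p0 ⊢ (p1 ∧ p0)
      [Ax] p1 ⊢ p1
      [Ax] p0 ⊢ p0
  [∧I] p1, p0 ⊢ (p1 ∧ p0)
    [Ax] p1 ⊢ p1
    [Ax] p0 ⊢ p0

Result: YES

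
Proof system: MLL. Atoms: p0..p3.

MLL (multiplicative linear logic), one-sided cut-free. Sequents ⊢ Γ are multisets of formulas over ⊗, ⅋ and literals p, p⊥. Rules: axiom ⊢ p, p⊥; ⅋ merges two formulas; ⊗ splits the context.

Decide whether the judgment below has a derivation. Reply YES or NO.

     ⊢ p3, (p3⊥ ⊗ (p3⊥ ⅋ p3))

Proof tree:
[⊗]  ⊢ p3, (p3⊥ ⊗ (p3⊥ ⅋ p3))
  [Ax]  ⊢ p3, p3⊥
  [⅋]  ⊢ (p3⊥ ⅋ p3)
    [Ax]  ⊢ p3, p3⊥

Result: YES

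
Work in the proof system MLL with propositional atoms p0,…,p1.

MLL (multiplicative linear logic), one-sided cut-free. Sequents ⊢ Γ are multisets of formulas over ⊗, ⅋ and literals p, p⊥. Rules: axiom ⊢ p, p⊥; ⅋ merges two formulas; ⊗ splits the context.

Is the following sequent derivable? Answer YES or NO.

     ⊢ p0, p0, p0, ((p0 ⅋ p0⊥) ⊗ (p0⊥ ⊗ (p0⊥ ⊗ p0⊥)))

Derivation trace:
[⊗]  ⊢ p0, p0, p0, ((p0 ⅋ p0⊥) ⊗ (p0⊥ ⊗ (p0⊥ ⊗ p0⊥)))
  [⅋]  ⊢ (p0 ⅋ p0⊥)
    [Ax]  ⊢ p0, p0⊥
  [⊗]  ⊢ p0, p0, p0, (p0⊥ ⊗ (p0⊥ ⊗ p0⊥))
    [Ax]  ⊢ p0, p0⊥
    [⊗]  ⊢ p0, p0, (p0⊥ ⊗ p0⊥)
      [Ax]  ⊢ p0, p0⊥
      [Ax]  ⊢ p0, p0⊥

Result: YES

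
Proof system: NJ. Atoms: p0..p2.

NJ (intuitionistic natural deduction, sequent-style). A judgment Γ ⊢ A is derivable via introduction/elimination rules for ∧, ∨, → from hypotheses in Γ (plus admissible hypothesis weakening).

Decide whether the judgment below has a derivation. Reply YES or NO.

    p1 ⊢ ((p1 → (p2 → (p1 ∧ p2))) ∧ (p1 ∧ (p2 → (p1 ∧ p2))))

Derivation (root first):
[∧I] p1 ⊢ ((p1 → (p2 → (p1 ∧ p2))) ∧ (p1 ∧ (p2 → (p1 ∧ p2))))
  [→I]  ⊢ (p1 → (p2 → (p1 ∧ p2)))
    [→I] p1 ⊢ (p2 → (p1 ∧ p2))
      [∧I] p1, p2 ⊢ (p1 ∧ p2)
        [Ax] p1 ⊢ p1
        [Ax] p2 ⊢ p2
  [∧I] p1 ⊢ (p1 ∧ (p2 → (p1 ∧ p2)))
    [Ax] p1 ⊢ p1
    [→I] p1 ⊢ (p2 → (p1 ∧ p2))
      [∧I] p1, p2 ⊢ (p1 ∧ p2)
        [Ax] p1 ⊢ p1
        [Ax] p2 ⊢ p2

Result: YES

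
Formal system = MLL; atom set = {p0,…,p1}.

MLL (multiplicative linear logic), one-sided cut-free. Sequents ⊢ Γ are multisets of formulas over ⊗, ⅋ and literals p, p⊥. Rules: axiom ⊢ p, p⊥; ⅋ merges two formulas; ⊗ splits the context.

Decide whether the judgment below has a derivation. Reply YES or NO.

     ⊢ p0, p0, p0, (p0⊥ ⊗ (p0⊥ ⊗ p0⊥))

Derivation (root first):
[⊗]  ⊢ p0, p0, p0, (p0⊥ ⊗ (p0⊥ ⊗ p0⊥))
  [Ax]  ⊢ p0, p0⊥
  [⊗]  ⊢ p0, p0, (p0⊥ ⊗ p0⊥)
    [Ax]  ⊢ p0, p0⊥
    [Ax]  ⊢ p0, p0⊥

Result: YES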